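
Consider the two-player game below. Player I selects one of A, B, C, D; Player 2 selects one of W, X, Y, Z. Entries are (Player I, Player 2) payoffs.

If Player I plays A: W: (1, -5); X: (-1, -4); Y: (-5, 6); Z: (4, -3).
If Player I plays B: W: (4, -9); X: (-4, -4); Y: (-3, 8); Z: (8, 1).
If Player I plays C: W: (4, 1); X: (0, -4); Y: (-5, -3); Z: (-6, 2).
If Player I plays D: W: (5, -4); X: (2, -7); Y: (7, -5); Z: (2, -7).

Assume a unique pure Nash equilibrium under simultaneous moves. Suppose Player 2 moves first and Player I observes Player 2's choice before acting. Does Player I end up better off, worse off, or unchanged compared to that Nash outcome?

Player I best-responds to each possible Player 2 move:
- W: BR = D, leader payoff -4.
- X: BR = D, leader payoff -7.
- Y: BR = D, leader payoff -5.
- Z: BR = B, leader payoff 1.
Maximizing over -4, -7, -5, 1, Player 2 chooses Z. Subgame-perfect outcome: (B, Z) with payoffs (8, 1).
For the simultaneous game, intersect best replies.
Player I's best replies: W→D; X→D; Y→D; Z→B.
Player 2's best replies: A→Y; B→Y; C→Z; D→W.
The unique mutual best reply is (D, W), giving (5, -4).
Player I earns 8 sequentially versus 5 at the Nash outcome: better off.

better off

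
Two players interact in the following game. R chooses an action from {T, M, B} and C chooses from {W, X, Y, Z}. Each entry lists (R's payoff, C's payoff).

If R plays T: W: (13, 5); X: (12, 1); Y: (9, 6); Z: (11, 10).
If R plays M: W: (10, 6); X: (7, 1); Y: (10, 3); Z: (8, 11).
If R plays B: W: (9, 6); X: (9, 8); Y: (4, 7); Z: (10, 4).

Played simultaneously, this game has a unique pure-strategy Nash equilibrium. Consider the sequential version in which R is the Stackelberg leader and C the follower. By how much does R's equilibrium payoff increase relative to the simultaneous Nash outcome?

Backward induction with R moving first.
- T → C plays Z (best of 5, 1, 6, 10); R gets 11.
- M → C plays Z (best of 6, 1, 3, 11); R gets 8.
- B → C plays X (best of 6, 8, 7, 4); R gets 9.
Among 11, 8, 9, the best is 11 at T. Subgame-perfect outcome: (T, Z) with payoffs (11, 10).
Under simultaneous play:
R's best replies: W→T; X→T; Y→M; Z→T.
C's best replies: T→Z; M→Z; B→X.
Only (T, Z) has each player best-responding; Nash payoffs (11, 10).
R's commitment gain: 11 − 11 = 0.

0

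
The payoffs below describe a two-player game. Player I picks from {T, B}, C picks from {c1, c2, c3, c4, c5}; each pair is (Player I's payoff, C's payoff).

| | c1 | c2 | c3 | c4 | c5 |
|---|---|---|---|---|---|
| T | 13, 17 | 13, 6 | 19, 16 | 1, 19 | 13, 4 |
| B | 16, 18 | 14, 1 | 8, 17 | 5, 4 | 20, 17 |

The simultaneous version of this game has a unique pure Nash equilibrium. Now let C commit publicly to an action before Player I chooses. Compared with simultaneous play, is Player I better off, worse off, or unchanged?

Solve by backward induction (C leads).
- c1: Player I compares 13, 16 and picks B; C would get 18.
- c2: Player I compares 13, 14 and picks B; C would get 1.
- c3: Player I compares 19, 8 and picks T; C would get 16.
- c4: Player I compares 1, 5 and picks B; C would get 4.
- c5: Player I compares 13, 20 and picks B; C would get 17.
C's induced payoffs are 18, 1, 16, 4, 17, so C commits to c1. Subgame-perfect outcome: (B, c1) with payoffs (16, 18).
For the simultaneous game, intersect best replies.
Player I's best replies: c1→B; c2→B; c3→T; c4→B; c5→B.
C's best replies: T→c4; B→c1.
The unique mutual best reply is (B, c1), giving (16, 18).
Player I earns 16 sequentially versus 16 at the Nash outcome: unchanged.

unchanged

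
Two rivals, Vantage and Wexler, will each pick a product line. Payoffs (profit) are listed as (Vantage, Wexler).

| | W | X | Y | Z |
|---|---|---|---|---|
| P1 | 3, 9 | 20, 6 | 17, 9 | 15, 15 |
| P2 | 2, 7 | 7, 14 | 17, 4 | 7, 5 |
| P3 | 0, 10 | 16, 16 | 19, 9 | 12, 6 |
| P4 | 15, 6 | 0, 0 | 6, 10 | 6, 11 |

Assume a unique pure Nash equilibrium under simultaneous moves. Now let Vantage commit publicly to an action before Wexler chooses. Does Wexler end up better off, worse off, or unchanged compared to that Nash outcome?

Work backward from Wexler's decision.
- P1: BR = Z, leader payoff 15.
- P2: BR = X, leader payoff 7.
- P3: BR = X, leader payoff 16.
- P4: BR = Z, leader payoff 6.
Maximizing over 15, 7, 16, 6, Vantage chooses P3. Subgame-perfect outcome: (P3, X) with payoffs (16, 16).
Under simultaneous play:
Vantage's best replies: W→P4; X→P1; Y→P3; Z→P1.
Wexler's best replies: P1→Z; P2→X; P3→X; P4→Z.
The unique mutual best reply is (P1, Z), giving (15, 15).
Wexler earns 16 sequentially versus 15 at the Nash outcome: better off.

better off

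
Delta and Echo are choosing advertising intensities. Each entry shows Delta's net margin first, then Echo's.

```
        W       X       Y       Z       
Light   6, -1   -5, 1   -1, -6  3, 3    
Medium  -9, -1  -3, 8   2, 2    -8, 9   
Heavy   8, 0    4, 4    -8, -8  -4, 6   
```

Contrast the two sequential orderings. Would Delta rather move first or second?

If Delta leads: Echo's best replies are Light→Z, Medium→Z, Heavy→Z; Delta's induced payoffs 3, -8, -4; outcome (Light, Z), payoffs (3, 3).
If Echo leads: Delta's best replies are W→Heavy, X→Heavy, Y→Medium, Z→Light; Echo's induced payoffs 0, 4, 2, 3; outcome (Heavy, X), payoffs (4, 4).
Delta gets 3 moving first and 4 moving second, so Delta prefers to move second.

second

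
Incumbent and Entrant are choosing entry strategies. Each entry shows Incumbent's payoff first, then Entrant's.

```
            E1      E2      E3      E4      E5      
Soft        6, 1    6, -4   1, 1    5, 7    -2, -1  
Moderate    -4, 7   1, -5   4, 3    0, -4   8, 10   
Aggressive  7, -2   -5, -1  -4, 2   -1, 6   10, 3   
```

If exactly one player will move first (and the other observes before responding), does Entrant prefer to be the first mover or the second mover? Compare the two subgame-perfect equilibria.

second

If Incumbent leads: Entrant's best replies are Soft→E4, Moderate→E5, Aggressive→E4; Incumbent's induced payoffs 5, 8, -1; outcome (Moderate, E5), payoffs (8, 10).
If Entrant leads: Incumbent's best replies are E1→Aggressive, E2→Soft, E3→Moderate, E4→Soft, E5→Aggressive; Entrant's induced payoffs -2, -4, 3, 7, 3; outcome (Soft, E4), payoffs (5, 7).
Entrant gets 7 moving first and 10 moving second, so Entrant prefers to move second.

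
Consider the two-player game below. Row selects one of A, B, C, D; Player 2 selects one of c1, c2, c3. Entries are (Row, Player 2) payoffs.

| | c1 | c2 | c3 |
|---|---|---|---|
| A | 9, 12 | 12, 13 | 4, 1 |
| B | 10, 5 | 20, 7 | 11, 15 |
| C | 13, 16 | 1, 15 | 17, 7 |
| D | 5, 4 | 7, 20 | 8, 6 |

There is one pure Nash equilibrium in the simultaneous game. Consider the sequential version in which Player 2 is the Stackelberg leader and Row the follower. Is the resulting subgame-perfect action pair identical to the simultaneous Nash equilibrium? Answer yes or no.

yes

Solve by backward induction (Player 2 leads).
- c1 → Row plays C (best of 9, 10, 13, 5); Player 2 gets 16.
- c2 → Row plays B (best of 12, 20, 1, 7); Player 2 gets 7.
- c3 → Row plays C (best of 4, 11, 17, 8); Player 2 gets 7.
Among 16, 7, 7, the best is 16 at c1. Subgame-perfect outcome: (C, c1) with payoffs (13, 16).
Under simultaneous play:
Row's best replies: c1→C; c2→B; c3→C.
Player 2's best replies: A→c2; B→c3; C→c1; D→c2.
Only (C, c1) has each player best-responding; Nash payoffs (13, 16).
Sequential outcome (C, c1) coincides with the Nash profile (C, c1).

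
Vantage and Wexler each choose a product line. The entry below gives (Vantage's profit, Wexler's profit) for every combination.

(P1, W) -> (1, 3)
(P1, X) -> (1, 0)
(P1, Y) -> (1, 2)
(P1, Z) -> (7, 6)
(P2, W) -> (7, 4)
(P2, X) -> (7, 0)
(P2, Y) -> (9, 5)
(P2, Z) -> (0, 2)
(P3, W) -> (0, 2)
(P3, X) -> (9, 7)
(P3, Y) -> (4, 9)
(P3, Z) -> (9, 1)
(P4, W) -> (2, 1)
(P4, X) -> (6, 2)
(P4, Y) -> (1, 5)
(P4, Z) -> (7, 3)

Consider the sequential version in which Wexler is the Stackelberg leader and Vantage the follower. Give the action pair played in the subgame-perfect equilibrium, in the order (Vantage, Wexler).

Backward induction with Wexler moving first.
- W: Vantage compares 1, 7, 0, 2 and picks P2; Wexler would get 4.
- X: Vantage compares 1, 7, 9, 6 and picks P3; Wexler would get 7.
- Y: Vantage compares 1, 9, 4, 1 and picks P2; Wexler would get 5.
- Z: Vantage compares 7, 0, 9, 7 and picks P3; Wexler would get 1.
Wexler's induced payoffs are 4, 7, 5, 1, so Wexler commits to X. Subgame-perfect outcome: (P3, X) with payoffs (9, 7).

(P3, X)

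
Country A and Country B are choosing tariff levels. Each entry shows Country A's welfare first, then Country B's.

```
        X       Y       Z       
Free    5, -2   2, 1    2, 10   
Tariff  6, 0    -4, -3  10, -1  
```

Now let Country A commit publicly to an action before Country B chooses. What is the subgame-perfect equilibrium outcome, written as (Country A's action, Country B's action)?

Backward induction with Country A moving first.
- Free: Country B compares -2, 1, 10 and picks Z; Country A would get 2.
- Tariff: Country B compares 0, -3, -1 and picks X; Country A would get 6.
Country A's induced payoffs are 2, 6, so Country A commits to Tariff. Subgame-perfect outcome: (Tariff, X) with payoffs (6, 0).

(Tariff, X)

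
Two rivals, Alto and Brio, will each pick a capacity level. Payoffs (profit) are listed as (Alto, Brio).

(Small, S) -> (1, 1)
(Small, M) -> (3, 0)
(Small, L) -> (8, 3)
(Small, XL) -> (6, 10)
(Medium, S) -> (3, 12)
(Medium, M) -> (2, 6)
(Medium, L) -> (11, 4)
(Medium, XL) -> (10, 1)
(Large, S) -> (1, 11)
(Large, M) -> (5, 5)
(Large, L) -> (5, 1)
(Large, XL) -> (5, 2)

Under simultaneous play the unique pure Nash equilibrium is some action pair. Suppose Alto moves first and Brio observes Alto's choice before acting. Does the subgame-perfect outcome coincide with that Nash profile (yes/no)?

no

Work backward from Brio's decision.
- Small → Brio plays XL (best of 1, 0, 3, 10); Alto gets 6.
- Medium → Brio plays S (best of 12, 6, 4, 1); Alto gets 3.
- Large → Brio plays S (best of 11, 5, 1, 2); Alto gets 1.
Alto's induced payoffs are 6, 3, 1, so Alto commits to Small. Subgame-perfect outcome: (Small, XL) with payoffs (6, 10).
Now find the simultaneous Nash equilibrium.
Alto's best replies: S→Medium; M→Large; L→Medium; XL→Medium.
Brio's best replies: Small→XL; Medium→S; Large→S.
Only (Medium, S) has each player best-responding; Nash payoffs (3, 12).
Sequential outcome (Small, XL) differs from the Nash profile (Medium, S).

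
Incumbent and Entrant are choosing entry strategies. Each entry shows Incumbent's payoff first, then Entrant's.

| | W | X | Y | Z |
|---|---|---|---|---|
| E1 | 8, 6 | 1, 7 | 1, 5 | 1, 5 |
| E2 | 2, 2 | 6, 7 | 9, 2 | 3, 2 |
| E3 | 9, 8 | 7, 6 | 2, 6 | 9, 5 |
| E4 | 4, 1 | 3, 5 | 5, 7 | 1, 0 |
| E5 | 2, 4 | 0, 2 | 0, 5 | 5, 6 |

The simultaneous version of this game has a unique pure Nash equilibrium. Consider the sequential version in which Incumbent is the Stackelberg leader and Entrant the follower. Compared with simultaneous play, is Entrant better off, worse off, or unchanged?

Work backward from Entrant's decision.
- E1: Entrant compares 6, 7, 5, 5 and picks X; Incumbent would get 1.
- E2: Entrant compares 2, 7, 2, 2 and picks X; Incumbent would get 6.
- E3: Entrant compares 8, 6, 6, 5 and picks W; Incumbent would get 9.
- E4: Entrant compares 1, 5, 7, 0 and picks Y; Incumbent would get 5.
- E5: Entrant compares 4, 2, 5, 6 and picks Z; Incumbent would get 5.
Incumbent's induced payoffs are 1, 6, 9, 5, 5, so Incumbent commits to E3. Subgame-perfect outcome: (E3, W) with payoffs (9, 8).
Under simultaneous play:
Incumbent's best replies: W→E3; X→E3; Y→E2; Z→E3.
Entrant's best replies: E1→X; E2→X; E3→W; E4→Y; E5→Z.
The unique mutual best reply is (E3, W), giving (9, 8).
Entrant earns 8 sequentially versus 8 at the Nash outcome: unchanged.

unchanged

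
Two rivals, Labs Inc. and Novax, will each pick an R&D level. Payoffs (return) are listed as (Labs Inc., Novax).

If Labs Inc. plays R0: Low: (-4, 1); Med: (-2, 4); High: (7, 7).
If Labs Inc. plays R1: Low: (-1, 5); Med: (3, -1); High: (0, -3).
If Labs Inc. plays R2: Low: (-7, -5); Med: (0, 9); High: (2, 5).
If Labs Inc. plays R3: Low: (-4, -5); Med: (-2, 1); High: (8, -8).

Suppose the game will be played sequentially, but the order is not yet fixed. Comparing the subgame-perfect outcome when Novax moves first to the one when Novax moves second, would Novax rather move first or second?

second

If Labs Inc. leads: Novax's best replies are R0→High, R1→Low, R2→Med, R3→Med; Labs Inc.'s induced payoffs 7, -1, 0, -2; outcome (R0, High), payoffs (7, 7).
If Novax leads: Labs Inc.'s best replies are Low→R1, Med→R1, High→R3; Novax's induced payoffs 5, -1, -8; outcome (R1, Low), payoffs (-1, 5).
Novax gets 5 moving first and 7 moving second, so Novax prefers to move second.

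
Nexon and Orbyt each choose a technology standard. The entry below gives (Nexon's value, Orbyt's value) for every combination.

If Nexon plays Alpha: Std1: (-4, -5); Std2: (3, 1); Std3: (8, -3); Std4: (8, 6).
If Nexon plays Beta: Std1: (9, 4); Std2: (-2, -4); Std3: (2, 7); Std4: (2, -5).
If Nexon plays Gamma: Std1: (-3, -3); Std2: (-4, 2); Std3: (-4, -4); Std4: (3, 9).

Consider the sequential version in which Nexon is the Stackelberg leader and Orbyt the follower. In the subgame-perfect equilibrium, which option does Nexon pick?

Orbyt best-responds to each possible Nexon move:
- Alpha: Orbyt compares -5, 1, -3, 6 and picks Std4; Nexon would get 8.
- Beta: Orbyt compares 4, -4, 7, -5 and picks Std3; Nexon would get 2.
- Gamma: Orbyt compares -3, 2, -4, 9 and picks Std4; Nexon would get 3.
Maximizing over 8, 2, 3, Nexon chooses Alpha. Subgame-perfect outcome: (Alpha, Std4) with payoffs (8, 6).

Alpha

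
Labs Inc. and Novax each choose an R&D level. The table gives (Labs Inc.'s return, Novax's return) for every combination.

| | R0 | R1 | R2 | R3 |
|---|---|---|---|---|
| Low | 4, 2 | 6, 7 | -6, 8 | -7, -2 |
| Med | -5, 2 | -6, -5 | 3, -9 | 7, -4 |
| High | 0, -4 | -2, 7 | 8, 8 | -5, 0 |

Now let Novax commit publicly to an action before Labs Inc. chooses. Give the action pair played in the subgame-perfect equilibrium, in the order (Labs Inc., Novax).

(High, R2)

Labs Inc. best-responds to each possible Novax move:
- R0 → Labs Inc. plays Low (best of 4, -5, 0); Novax gets 2.
- R1 → Labs Inc. plays Low (best of 6, -6, -2); Novax gets 7.
- R2 → Labs Inc. plays High (best of -6, 3, 8); Novax gets 8.
- R3 → Labs Inc. plays Med (best of -7, 7, -5); Novax gets -4.
Novax's induced payoffs are 2, 7, 8, -4, so Novax commits to R2. Subgame-perfect outcome: (High, R2) with payoffs (8, 8).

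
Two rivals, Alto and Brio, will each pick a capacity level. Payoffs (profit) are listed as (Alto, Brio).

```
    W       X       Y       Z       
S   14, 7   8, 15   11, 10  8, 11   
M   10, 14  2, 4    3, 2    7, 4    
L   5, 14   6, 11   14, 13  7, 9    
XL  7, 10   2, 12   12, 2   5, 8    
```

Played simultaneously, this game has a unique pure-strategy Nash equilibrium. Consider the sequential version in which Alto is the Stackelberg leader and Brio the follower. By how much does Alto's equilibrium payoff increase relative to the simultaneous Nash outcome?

Backward induction with Alto moving first.
- S: Brio compares 7, 15, 10, 11 and picks X; Alto would get 8.
- M: Brio compares 14, 4, 2, 4 and picks W; Alto would get 10.
- L: Brio compares 14, 11, 13, 9 and picks W; Alto would get 5.
- XL: Brio compares 10, 12, 2, 8 and picks X; Alto would get 2.
Alto's induced payoffs are 8, 10, 5, 2, so Alto commits to M. Subgame-perfect outcome: (M, W) with payoffs (10, 14).
Now find the simultaneous Nash equilibrium.
Alto's best replies: W→S; X→S; Y→L; Z→S.
Brio's best replies: S→X; M→W; L→W; XL→X.
The unique mutual best reply is (S, X), giving (8, 15).
Alto's commitment gain: 10 − 8 = 2.

2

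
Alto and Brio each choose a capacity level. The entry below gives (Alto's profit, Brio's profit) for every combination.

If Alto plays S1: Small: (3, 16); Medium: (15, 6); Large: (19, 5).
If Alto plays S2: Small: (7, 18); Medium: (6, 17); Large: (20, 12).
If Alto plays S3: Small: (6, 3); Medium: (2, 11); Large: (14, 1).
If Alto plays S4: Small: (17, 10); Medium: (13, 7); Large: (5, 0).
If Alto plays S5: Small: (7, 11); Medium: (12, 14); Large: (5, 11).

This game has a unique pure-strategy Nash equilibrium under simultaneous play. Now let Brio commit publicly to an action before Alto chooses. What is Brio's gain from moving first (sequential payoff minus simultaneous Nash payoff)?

2

Solve by backward induction (Brio leads).
- Small: BR = S4, leader payoff 10.
- Medium: BR = S1, leader payoff 6.
- Large: BR = S2, leader payoff 12.
Among 10, 6, 12, the best is 12 at Large. Subgame-perfect outcome: (S2, Large) with payoffs (20, 12).
Now find the simultaneous Nash equilibrium.
Alto's best replies: Small→S4; Medium→S1; Large→S2.
Brio's best replies: S1→Small; S2→Small; S3→Medium; S4→Small; S5→Medium.
The unique mutual best reply is (S4, Small), giving (17, 10).
Brio's commitment gain: 12 − 10 = 2.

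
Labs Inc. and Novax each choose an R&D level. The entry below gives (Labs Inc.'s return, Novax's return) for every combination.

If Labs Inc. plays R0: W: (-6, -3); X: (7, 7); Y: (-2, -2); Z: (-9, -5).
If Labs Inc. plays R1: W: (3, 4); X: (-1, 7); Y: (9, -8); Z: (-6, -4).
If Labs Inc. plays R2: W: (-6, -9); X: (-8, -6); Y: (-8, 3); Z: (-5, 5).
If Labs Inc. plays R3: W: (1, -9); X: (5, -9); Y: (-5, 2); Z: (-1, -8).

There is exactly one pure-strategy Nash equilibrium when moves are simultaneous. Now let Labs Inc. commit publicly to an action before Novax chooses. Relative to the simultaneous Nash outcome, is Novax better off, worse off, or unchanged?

Backward induction with Labs Inc. moving first.
- R0 → Novax plays X (best of -3, 7, -2, -5); Labs Inc. gets 7.
- R1 → Novax plays X (best of 4, 7, -8, -4); Labs Inc. gets -1.
- R2 → Novax plays Z (best of -9, -6, 3, 5); Labs Inc. gets -5.
- R3 → Novax plays Y (best of -9, -9, 2, -8); Labs Inc. gets -5.
Maximizing over 7, -1, -5, -5, Labs Inc. chooses R0. Subgame-perfect outcome: (R0, X) with payoffs (7, 7).
For the simultaneous game, intersect best replies.
Labs Inc.'s best replies: W→R1; X→R0; Y→R1; Z→R3.
Novax's best replies: R0→X; R1→X; R2→Z; R3→Y.
The unique mutual best reply is (R0, X), giving (7, 7).
Novax earns 7 sequentially versus 7 at the Nash outcome: unchanged.

unchanged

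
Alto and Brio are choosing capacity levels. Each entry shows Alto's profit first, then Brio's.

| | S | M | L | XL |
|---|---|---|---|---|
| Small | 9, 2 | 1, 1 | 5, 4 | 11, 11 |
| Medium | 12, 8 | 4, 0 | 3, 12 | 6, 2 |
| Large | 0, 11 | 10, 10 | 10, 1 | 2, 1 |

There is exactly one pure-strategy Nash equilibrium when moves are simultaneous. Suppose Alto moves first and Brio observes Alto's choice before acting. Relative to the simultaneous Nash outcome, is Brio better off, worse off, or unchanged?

Solve by backward induction (Alto leads).
- Small → Brio plays XL (best of 2, 1, 4, 11); Alto gets 11.
- Medium → Brio plays L (best of 8, 0, 12, 2); Alto gets 3.
- Large → Brio plays S (best of 11, 10, 1, 1); Alto gets 0.
Alto's induced payoffs are 11, 3, 0, so Alto commits to Small. Subgame-perfect outcome: (Small, XL) with payoffs (11, 11).
Now find the simultaneous Nash equilibrium.
Alto's best replies: S→Medium; M→Large; L→Large; XL→Small.
Brio's best replies: Small→XL; Medium→L; Large→S.
Only (Small, XL) has each player best-responding; Nash payoffs (11, 11).
Brio earns 11 sequentially versus 11 at the Nash outcome: unchanged.

unchanged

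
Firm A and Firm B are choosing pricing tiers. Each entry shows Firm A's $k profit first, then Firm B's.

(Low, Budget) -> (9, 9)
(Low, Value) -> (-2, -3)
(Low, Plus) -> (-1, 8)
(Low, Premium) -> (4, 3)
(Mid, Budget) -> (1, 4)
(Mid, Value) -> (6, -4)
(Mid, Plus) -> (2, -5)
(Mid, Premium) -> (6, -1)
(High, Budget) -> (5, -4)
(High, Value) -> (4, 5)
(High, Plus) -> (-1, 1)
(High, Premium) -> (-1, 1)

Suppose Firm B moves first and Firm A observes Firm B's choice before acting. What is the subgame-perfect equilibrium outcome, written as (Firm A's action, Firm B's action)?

(Low, Budget)

Work backward from Firm A's decision.
- Budget: BR = Low, leader payoff 9.
- Value: BR = Mid, leader payoff -4.
- Plus: BR = Mid, leader payoff -5.
- Premium: BR = Mid, leader payoff -1.
Among 9, -4, -5, -1, the best is 9 at Budget. Subgame-perfect outcome: (Low, Budget) with payoffs (9, 9).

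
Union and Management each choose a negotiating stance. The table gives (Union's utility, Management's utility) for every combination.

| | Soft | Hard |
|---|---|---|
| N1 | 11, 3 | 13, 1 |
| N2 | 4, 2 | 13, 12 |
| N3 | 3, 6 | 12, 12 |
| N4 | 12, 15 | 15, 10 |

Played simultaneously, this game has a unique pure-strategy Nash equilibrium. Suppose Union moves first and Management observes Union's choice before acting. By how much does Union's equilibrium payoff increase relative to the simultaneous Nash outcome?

Backward induction with Union moving first.
- N1: Management compares 3, 1 and picks Soft; Union would get 11.
- N2: Management compares 2, 12 and picks Hard; Union would get 13.
- N3: Management compares 6, 12 and picks Hard; Union would get 12.
- N4: Management compares 15, 10 and picks Soft; Union would get 12.
Among 11, 13, 12, 12, the best is 13 at N2. Subgame-perfect outcome: (N2, Hard) with payoffs (13, 12).
Now find the simultaneous Nash equilibrium.
Union's best replies: Soft→N4; Hard→N4.
Management's best replies: N1→Soft; N2→Hard; N3→Hard; N4→Soft.
Only (N4, Soft) has each player best-responding; Nash payoffs (12, 15).
Union's commitment gain: 13 − 12 = 1.

1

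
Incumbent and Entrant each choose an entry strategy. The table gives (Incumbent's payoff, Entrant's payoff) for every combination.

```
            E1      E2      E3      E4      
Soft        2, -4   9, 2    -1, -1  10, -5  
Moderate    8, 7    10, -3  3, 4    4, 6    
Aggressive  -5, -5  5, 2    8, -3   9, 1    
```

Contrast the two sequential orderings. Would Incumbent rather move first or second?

first

If Incumbent leads: Entrant's best replies are Soft→E2, Moderate→E1, Aggressive→E2; Incumbent's induced payoffs 9, 8, 5; outcome (Soft, E2), payoffs (9, 2).
If Entrant leads: Incumbent's best replies are E1→Moderate, E2→Moderate, E3→Aggressive, E4→Soft; Entrant's induced payoffs 7, -3, -3, -5; outcome (Moderate, E1), payoffs (8, 7).
Incumbent gets 9 moving first and 8 moving second, so Incumbent prefers to move first.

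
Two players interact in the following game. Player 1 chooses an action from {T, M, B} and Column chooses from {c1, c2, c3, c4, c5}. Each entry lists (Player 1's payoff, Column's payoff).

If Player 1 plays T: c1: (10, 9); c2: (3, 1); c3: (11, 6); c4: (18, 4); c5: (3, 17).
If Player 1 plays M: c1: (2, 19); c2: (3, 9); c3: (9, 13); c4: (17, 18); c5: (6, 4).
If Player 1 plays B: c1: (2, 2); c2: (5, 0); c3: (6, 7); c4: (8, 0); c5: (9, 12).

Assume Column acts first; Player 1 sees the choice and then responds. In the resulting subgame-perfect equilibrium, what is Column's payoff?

Backward induction with Column moving first.
- c1: BR = T, leader payoff 9.
- c2: BR = B, leader payoff 0.
- c3: BR = T, leader payoff 6.
- c4: BR = T, leader payoff 4.
- c5: BR = B, leader payoff 12.
Maximizing over 9, 0, 6, 4, 12, Column chooses c5. Subgame-perfect outcome: (B, c5) with payoffs (9, 12).

12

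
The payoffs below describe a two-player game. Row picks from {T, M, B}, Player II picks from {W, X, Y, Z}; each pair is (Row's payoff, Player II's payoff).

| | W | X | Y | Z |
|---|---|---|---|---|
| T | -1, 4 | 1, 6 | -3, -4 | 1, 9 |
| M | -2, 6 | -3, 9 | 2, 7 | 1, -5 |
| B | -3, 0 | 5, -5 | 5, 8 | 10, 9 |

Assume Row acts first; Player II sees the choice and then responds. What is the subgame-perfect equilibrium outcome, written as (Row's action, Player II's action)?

(B, Z)

Work backward from Player II's decision.
- T → Player II plays Z (best of 4, 6, -4, 9); Row gets 1.
- M → Player II plays X (best of 6, 9, 7, -5); Row gets -3.
- B → Player II plays Z (best of 0, -5, 8, 9); Row gets 10.
Maximizing over 1, -3, 10, Row chooses B. Subgame-perfect outcome: (B, Z) with payoffs (10, 9).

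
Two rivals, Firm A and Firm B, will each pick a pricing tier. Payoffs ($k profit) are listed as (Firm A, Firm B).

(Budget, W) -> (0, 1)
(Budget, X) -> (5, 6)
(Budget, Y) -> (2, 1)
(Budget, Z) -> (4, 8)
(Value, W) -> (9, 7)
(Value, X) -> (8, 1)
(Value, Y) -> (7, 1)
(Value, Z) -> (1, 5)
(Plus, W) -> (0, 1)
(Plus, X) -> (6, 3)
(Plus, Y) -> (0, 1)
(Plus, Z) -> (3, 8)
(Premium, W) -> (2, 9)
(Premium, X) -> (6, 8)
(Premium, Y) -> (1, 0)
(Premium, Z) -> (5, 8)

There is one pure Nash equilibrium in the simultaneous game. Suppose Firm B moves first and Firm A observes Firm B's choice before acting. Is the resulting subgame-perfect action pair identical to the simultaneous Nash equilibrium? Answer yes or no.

no

Work backward from Firm A's decision.
- W: BR = Value, leader payoff 7.
- X: BR = Value, leader payoff 1.
- Y: BR = Value, leader payoff 1.
- Z: BR = Premium, leader payoff 8.
Among 7, 1, 1, 8, the best is 8 at Z. Subgame-perfect outcome: (Premium, Z) with payoffs (5, 8).
For the simultaneous game, intersect best replies.
Firm A's best replies: W→Value; X→Value; Y→Value; Z→Premium.
Firm B's best replies: Budget→Z; Value→W; Plus→Z; Premium→W.
Only (Value, W) has each player best-responding; Nash payoffs (9, 7).
Sequential outcome (Premium, Z) differs from the Nash profile (Value, W).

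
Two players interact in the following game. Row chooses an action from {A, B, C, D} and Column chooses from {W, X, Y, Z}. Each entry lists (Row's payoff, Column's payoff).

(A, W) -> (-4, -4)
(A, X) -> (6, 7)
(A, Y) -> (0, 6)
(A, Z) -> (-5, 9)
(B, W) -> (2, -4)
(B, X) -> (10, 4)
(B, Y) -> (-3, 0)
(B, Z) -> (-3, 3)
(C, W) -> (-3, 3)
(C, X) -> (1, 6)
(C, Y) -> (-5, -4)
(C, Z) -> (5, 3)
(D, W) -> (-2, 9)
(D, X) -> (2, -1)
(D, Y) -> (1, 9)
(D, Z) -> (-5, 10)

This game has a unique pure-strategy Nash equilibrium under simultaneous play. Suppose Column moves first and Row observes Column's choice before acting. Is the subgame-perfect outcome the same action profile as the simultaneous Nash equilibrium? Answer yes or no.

no

Work backward from Row's decision.
- W: BR = B, leader payoff -4.
- X: BR = B, leader payoff 4.
- Y: BR = D, leader payoff 9.
- Z: BR = C, leader payoff 3.
Among -4, 4, 9, 3, the best is 9 at Y. Subgame-perfect outcome: (D, Y) with payoffs (1, 9).
Under simultaneous play:
Row's best replies: W→B; X→B; Y→D; Z→C.
Column's best replies: A→Z; B→X; C→X; D→Z.
The unique mutual best reply is (B, X), giving (10, 4).
Sequential outcome (D, Y) differs from the Nash profile (B, X).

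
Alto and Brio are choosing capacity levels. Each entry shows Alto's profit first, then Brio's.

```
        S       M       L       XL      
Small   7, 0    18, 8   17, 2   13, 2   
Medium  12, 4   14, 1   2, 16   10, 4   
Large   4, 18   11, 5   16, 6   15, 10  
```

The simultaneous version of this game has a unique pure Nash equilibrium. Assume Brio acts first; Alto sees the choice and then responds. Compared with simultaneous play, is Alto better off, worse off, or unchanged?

worse off

Backward induction with Brio moving first.
- S: BR = Medium, leader payoff 4.
- M: BR = Small, leader payoff 8.
- L: BR = Small, leader payoff 2.
- XL: BR = Large, leader payoff 10.
Among 4, 8, 2, 10, the best is 10 at XL. Subgame-perfect outcome: (Large, XL) with payoffs (15, 10).
Under simultaneous play:
Alto's best replies: S→Medium; M→Small; L→Small; XL→Large.
Brio's best replies: Small→M; Medium→L; Large→S.
The unique mutual best reply is (Small, M), giving (18, 8).
Alto earns 15 sequentially versus 18 at the Nash outcome: worse off.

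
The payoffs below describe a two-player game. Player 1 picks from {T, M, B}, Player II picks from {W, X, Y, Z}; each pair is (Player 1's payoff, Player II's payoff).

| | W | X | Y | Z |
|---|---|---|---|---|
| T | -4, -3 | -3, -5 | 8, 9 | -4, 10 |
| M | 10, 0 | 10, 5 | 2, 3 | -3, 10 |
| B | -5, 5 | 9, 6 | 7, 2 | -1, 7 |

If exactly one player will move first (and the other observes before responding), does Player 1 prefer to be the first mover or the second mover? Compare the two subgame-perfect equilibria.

second

If Player 1 leads: Player II's best replies are T→Z, M→Z, B→Z; Player 1's induced payoffs -4, -3, -1; outcome (B, Z), payoffs (-1, 7).
If Player II leads: Player 1's best replies are W→M, X→M, Y→T, Z→B; Player II's induced payoffs 0, 5, 9, 7; outcome (T, Y), payoffs (8, 9).
Player 1 gets -1 moving first and 8 moving second, so Player 1 prefers to move second.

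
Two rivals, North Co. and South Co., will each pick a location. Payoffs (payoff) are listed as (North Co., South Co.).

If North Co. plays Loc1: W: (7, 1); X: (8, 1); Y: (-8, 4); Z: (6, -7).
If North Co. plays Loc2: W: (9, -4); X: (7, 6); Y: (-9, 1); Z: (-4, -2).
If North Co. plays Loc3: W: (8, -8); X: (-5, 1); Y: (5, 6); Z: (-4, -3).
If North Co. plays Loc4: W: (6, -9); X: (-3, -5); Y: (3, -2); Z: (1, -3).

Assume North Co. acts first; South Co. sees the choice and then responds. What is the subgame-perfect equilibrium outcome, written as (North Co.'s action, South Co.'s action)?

Work backward from South Co.'s decision.
- Loc1: South Co. compares 1, 1, 4, -7 and picks Y; North Co. would get -8.
- Loc2: South Co. compares -4, 6, 1, -2 and picks X; North Co. would get 7.
- Loc3: South Co. compares -8, 1, 6, -3 and picks Y; North Co. would get 5.
- Loc4: South Co. compares -9, -5, -2, -3 and picks Y; North Co. would get 3.
North Co.'s induced payoffs are -8, 7, 5, 3, so North Co. commits to Loc2. Subgame-perfect outcome: (Loc2, X) with payoffs (7, 6).

(Loc2, X)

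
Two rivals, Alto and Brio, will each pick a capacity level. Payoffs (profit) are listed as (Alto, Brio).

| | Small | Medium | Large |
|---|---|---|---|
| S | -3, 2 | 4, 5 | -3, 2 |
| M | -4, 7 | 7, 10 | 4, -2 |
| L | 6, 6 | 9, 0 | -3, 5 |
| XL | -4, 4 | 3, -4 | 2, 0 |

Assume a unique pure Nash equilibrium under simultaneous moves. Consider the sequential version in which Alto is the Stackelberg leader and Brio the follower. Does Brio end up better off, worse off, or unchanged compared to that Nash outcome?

better off

Work backward from Brio's decision.
- S: BR = Medium, leader payoff 4.
- M: BR = Medium, leader payoff 7.
- L: BR = Small, leader payoff 6.
- XL: BR = Small, leader payoff -4.
Alto's induced payoffs are 4, 7, 6, -4, so Alto commits to M. Subgame-perfect outcome: (M, Medium) with payoffs (7, 10).
Under simultaneous play:
Alto's best replies: Small→L; Medium→L; Large→M.
Brio's best replies: S→Medium; M→Medium; L→Small; XL→Small.
The unique mutual best reply is (L, Small), giving (6, 6).
Brio earns 10 sequentially versus 6 at the Nash outcome: better off.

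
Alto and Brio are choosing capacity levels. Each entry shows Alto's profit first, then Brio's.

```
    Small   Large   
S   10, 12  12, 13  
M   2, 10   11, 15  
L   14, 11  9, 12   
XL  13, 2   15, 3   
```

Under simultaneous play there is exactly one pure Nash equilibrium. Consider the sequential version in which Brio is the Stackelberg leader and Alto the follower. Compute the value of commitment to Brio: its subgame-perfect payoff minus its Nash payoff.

8

Work backward from Alto's decision.
- Small: BR = L, leader payoff 11.
- Large: BR = XL, leader payoff 3.
Brio's induced payoffs are 11, 3, so Brio commits to Small. Subgame-perfect outcome: (L, Small) with payoffs (14, 11).
Under simultaneous play:
Alto's best replies: Small→L; Large→XL.
Brio's best replies: S→Large; M→Large; L→Large; XL→Large.
The unique mutual best reply is (XL, Large), giving (15, 3).
Brio's commitment gain: 11 − 3 = 8.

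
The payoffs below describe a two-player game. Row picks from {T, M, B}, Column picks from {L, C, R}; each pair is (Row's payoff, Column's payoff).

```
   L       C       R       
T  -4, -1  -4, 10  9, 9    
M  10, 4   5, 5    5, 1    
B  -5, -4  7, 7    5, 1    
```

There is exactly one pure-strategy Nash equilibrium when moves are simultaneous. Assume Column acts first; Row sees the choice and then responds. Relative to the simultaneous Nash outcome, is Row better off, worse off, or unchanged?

Row best-responds to each possible Column move:
- L: Row compares -4, 10, -5 and picks M; Column would get 4.
- C: Row compares -4, 5, 7 and picks B; Column would get 7.
- R: Row compares 9, 5, 5 and picks T; Column would get 9.
Column's induced payoffs are 4, 7, 9, so Column commits to R. Subgame-perfect outcome: (T, R) with payoffs (9, 9).
Under simultaneous play:
Row's best replies: L→M; C→B; R→T.
Column's best replies: T→C; M→C; B→C.
The unique mutual best reply is (B, C), giving (7, 7).
Row earns 9 sequentially versus 7 at the Nash outcome: better off.

better off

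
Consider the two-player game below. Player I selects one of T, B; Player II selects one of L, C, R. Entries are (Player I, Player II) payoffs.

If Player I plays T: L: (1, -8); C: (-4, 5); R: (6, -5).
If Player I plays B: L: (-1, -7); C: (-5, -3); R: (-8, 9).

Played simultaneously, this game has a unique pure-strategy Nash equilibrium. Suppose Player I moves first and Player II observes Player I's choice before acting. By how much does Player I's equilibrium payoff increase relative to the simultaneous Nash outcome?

Work backward from Player II's decision.
- T: BR = C, leader payoff -4.
- B: BR = R, leader payoff -8.
Player I's induced payoffs are -4, -8, so Player I commits to T. Subgame-perfect outcome: (T, C) with payoffs (-4, 5).
Under simultaneous play:
Player I's best replies: L→T; C→T; R→T.
Player II's best replies: T→C; B→R.
Only (T, C) has each player best-responding; Nash payoffs (-4, 5).
Player I's commitment gain: -4 − -4 = 0.

0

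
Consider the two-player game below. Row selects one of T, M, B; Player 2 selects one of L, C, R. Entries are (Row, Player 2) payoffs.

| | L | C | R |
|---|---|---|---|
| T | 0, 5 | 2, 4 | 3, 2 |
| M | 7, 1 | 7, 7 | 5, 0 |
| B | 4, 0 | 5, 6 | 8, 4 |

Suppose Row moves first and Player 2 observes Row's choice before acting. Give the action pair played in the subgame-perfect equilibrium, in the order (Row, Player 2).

Backward induction with Row moving first.
- T: BR = L, leader payoff 0.
- M: BR = C, leader payoff 7.
- B: BR = C, leader payoff 5.
Row's induced payoffs are 0, 7, 5, so Row commits to M. Subgame-perfect outcome: (M, C) with payoffs (7, 7).

(M, C)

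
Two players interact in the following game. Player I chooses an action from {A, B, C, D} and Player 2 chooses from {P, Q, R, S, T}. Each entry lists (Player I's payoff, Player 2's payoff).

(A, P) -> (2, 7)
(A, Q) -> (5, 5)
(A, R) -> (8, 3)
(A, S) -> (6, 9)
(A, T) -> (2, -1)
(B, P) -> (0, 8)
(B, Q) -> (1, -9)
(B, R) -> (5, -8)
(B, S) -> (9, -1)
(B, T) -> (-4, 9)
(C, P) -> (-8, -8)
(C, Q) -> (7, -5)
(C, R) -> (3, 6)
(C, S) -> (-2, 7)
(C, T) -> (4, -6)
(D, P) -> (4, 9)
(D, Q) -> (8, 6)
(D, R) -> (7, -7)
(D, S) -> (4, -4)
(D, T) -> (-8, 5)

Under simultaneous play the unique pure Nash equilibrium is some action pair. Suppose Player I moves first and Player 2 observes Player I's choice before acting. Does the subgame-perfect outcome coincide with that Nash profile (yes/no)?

Solve by backward induction (Player I leads).
- A: Player 2 compares 7, 5, 3, 9, -1 and picks S; Player I would get 6.
- B: Player 2 compares 8, -9, -8, -1, 9 and picks T; Player I would get -4.
- C: Player 2 compares -8, -5, 6, 7, -6 and picks S; Player I would get -2.
- D: Player 2 compares 9, 6, -7, -4, 5 and picks P; Player I would get 4.
Maximizing over 6, -4, -2, 4, Player I chooses A. Subgame-perfect outcome: (A, S) with payoffs (6, 9).
Under simultaneous play:
Player I's best replies: P→D; Q→D; R→A; S→B; T→C.
Player 2's best replies: A→S; B→T; C→S; D→P.
Only (D, P) has each player best-responding; Nash payoffs (4, 9).
Sequential outcome (A, S) differs from the Nash profile (D, P).

no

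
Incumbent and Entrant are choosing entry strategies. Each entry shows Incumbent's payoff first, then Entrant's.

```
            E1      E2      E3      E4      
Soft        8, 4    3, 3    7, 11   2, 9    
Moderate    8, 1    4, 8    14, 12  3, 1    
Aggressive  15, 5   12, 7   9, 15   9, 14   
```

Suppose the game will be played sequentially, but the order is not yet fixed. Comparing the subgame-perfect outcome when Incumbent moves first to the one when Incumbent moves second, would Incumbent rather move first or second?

first

If Incumbent leads: Entrant's best replies are Soft→E3, Moderate→E3, Aggressive→E3; Incumbent's induced payoffs 7, 14, 9; outcome (Moderate, E3), payoffs (14, 12).
If Entrant leads: Incumbent's best replies are E1→Aggressive, E2→Aggressive, E3→Moderate, E4→Aggressive; Entrant's induced payoffs 5, 7, 12, 14; outcome (Aggressive, E4), payoffs (9, 14).
Incumbent gets 14 moving first and 9 moving second, so Incumbent prefers to move first.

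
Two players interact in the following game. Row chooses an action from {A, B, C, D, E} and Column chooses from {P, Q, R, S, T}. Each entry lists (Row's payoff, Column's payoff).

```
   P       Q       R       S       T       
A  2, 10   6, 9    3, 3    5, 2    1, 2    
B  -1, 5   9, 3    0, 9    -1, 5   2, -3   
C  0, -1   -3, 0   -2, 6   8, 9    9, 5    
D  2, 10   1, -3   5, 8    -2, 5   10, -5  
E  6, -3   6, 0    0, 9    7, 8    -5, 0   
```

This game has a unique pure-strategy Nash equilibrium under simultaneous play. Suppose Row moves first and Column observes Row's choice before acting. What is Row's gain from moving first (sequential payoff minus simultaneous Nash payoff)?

Solve by backward induction (Row leads).
- A: BR = P, leader payoff 2.
- B: BR = R, leader payoff 0.
- C: BR = S, leader payoff 8.
- D: BR = P, leader payoff 2.
- E: BR = R, leader payoff 0.
Maximizing over 2, 0, 8, 2, 0, Row chooses C. Subgame-perfect outcome: (C, S) with payoffs (8, 9).
For the simultaneous game, intersect best replies.
Row's best replies: P→E; Q→B; R→D; S→C; T→D.
Column's best replies: A→P; B→R; C→S; D→P; E→R.
Only (C, S) has each player best-responding; Nash payoffs (8, 9).
Row's commitment gain: 8 − 8 = 0.

0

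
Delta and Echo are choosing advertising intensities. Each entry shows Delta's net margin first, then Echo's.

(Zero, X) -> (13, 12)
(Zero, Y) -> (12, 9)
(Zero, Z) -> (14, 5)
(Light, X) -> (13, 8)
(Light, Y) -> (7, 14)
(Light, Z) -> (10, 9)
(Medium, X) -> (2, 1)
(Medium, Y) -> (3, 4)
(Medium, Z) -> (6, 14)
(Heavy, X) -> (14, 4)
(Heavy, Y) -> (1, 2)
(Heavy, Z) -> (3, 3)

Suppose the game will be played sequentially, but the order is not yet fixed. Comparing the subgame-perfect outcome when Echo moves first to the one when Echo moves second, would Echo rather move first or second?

If Delta leads: Echo's best replies are Zero→X, Light→Y, Medium→Z, Heavy→X; Delta's induced payoffs 13, 7, 6, 14; outcome (Heavy, X), payoffs (14, 4).
If Echo leads: Delta's best replies are X→Heavy, Y→Zero, Z→Zero; Echo's induced payoffs 4, 9, 5; outcome (Zero, Y), payoffs (12, 9).
Echo gets 9 moving first and 4 moving second, so Echo prefers to move first.

first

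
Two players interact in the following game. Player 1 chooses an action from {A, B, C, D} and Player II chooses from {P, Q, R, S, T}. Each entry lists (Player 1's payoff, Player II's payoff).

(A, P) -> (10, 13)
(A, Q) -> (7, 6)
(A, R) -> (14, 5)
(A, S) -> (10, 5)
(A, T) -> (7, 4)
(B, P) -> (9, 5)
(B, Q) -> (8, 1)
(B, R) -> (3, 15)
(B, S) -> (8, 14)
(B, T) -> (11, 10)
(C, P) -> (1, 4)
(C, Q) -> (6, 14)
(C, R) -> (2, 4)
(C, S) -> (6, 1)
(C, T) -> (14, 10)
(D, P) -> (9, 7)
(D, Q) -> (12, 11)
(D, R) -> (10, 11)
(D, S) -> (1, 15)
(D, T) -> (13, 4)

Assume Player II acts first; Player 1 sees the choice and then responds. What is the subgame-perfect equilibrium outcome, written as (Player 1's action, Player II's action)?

(A, P)

Backward induction with Player II moving first.
- P: Player 1 compares 10, 9, 1, 9 and picks A; Player II would get 13.
- Q: Player 1 compares 7, 8, 6, 12 and picks D; Player II would get 11.
- R: Player 1 compares 14, 3, 2, 10 and picks A; Player II would get 5.
- S: Player 1 compares 10, 8, 6, 1 and picks A; Player II would get 5.
- T: Player 1 compares 7, 11, 14, 13 and picks C; Player II would get 10.
Maximizing over 13, 11, 5, 5, 10, Player II chooses P. Subgame-perfect outcome: (A, P) with payoffs (10, 13).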